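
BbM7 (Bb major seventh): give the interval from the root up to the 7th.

Bb major seventh: Bb, D, F, A.
So we need the interval from Bb up to A.
Counting 7 letters and 11 half steps from Bb gives a major seventh.

major 7th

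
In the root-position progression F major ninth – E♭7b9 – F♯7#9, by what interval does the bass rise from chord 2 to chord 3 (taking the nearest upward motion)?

augmented second

The roots are E♭ and F♯.
2 letter names make it a second; at 3 semitones (a half step wider than major) the quality is augmented.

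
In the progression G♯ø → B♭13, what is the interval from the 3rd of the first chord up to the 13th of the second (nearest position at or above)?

G♯ø has B as its 3rd, and B♭13 has G as its 13th.
B up to G is 8 semitones, a half step narrower than a major sixth, so the interval is minor.

minor sixth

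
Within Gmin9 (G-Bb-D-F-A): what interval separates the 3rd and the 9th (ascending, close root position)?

So we need the interval from Bb up to A.
From Bb to A is 11 semitones, exactly the major seventh.

major seventh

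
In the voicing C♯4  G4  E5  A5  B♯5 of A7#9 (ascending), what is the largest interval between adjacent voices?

Adjacent intervals: C♯4→G4 = diminished fifth; G4→E5 = major sixth; E5→A5 = perfect fourth; A5→B♯5 = augmented second.
The largest is G4 to E5, a major sixth (9 semitones).

major sixth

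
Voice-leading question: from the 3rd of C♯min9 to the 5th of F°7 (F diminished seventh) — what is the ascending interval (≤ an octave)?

diminished sixth

C♯min9 has E as its 3rd, and F°7 (F diminished seventh) has C♭ as its 5th.
6 letter names make it a sixth; at 7 semitones (a whole step narrower than major) the quality is diminished.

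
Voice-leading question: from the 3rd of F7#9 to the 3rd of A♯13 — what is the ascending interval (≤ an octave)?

augmented 3rd

The 3rd of F7#9 is A; the 3rd of A♯13 is C𝄪.
3 letter names make it a third; at 5 semitones (a half step wider than major) the quality is augmented.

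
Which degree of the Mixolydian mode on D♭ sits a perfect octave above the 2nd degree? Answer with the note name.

Eb

The scale is D♭ E♭ F G♭ A♭ B♭ C♭.
The 2nd degree is E♭; a perfect octave above that is E♭ — scale degree 2.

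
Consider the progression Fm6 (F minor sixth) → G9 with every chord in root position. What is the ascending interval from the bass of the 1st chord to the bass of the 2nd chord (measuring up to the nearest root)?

The roots are F and G.
Counting 2 letters and 2 half steps from F gives a major second.

M2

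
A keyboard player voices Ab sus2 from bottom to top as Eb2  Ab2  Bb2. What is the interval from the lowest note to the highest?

The outer voices are Eb2 and Bb2.
Counting 5 letters and 7 half steps from Eb gives a perfect fifth.

P5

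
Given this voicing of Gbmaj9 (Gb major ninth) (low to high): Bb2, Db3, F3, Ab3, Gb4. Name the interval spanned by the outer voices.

The outer voices are Bb2 and Gb4.
From Bb to Gb: 20 semitones over a thirteenth = minor.

minor thirteenth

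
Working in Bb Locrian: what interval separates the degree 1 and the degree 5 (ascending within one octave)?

Spelling Bb Locrian: Bb Cb Db Eb Fb Gb Ab.
The degree 1 is Bb and the 5th degree is Fb.
5 letter names make it a fifth; at 6 semitones (a half step narrower than perfect) the quality is diminished.

diminished 5th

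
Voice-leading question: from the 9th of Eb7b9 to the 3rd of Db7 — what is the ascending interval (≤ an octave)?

Eb7b9 has Fb as its 9th, and Db7 has F as its 3rd.
From Fb to F: 1 semitone over a unison = augmented.

augmented unison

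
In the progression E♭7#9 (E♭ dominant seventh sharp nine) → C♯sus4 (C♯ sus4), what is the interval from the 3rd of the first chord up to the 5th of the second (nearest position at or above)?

The 3rd of E♭7#9 (E♭ dominant seventh sharp nine) is G; the 5th of C♯sus4 (C♯ sus4) is G♯.
1 letter names make it a unison; at 1 semitone (a half step wider than perfect) the quality is augmented.

augmented unison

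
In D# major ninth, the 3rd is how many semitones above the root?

4

D#maj9 (D# major ninth): D#-F##-A#-C##-E#.
D# to F## is a major third: 4 semitones.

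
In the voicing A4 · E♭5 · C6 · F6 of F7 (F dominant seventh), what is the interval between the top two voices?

perfect 4th

Those voices are C6 and F6.
From C to F is 5 semitones, exactly the perfect fourth.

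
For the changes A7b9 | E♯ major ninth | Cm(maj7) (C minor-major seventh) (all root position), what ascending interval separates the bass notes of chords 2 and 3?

diminished 6th

The roots are E♯ and C.
6 letter names make it a sixth; at 7 semitones (a whole step narrower than major) the quality is diminished.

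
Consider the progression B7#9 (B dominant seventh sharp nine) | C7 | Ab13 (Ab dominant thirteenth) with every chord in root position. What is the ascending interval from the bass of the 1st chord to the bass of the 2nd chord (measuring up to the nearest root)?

The roots are B and C.
2 letter names make it a second; at 1 semitone (a half step narrower than major) the quality is minor.

minor second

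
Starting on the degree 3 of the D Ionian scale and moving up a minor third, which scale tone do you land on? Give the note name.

The scale is D E F# G A B C#.
The degree 3 is F#; a minor third above that is A — scale degree 5.

A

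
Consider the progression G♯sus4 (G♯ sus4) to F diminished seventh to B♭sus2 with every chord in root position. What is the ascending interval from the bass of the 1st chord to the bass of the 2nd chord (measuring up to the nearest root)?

The roots are G♯ and F.
7 letter names make it a seventh; at 9 semitones (a whole step narrower than major) the quality is diminished.

diminished seventh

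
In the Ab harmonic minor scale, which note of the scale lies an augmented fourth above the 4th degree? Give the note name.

G

The scale is Ab Bb Cb Db Eb Fb G.
The 4th degree is Db; an augmented fourth above that is G — scale degree 7.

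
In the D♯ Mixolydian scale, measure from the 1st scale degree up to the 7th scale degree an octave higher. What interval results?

minor fourteenth

D♯ mixolydian: D♯ E♯ F𝄪 G♯ A♯ B♯ C♯.
That puts D♯ below C♯.
From D♯ to C♯: 22 semitones over a fourteenth = minor.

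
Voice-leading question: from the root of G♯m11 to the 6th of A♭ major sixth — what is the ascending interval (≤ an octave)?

diminished 7th

The root of G♯m11 is G♯; the 6th of A♭ major sixth is F.
From G♯ to F: 9 semitones over a seventh = diminished.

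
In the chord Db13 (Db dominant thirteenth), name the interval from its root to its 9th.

major ninth

Db13: Db-F-Ab-Cb-Eb-Bb.
So we need the interval from Db up to Eb.
Counting 9 letters and 14 half steps from Db gives a major ninth.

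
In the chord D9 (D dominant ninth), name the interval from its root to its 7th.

Spelling the chord: D F# A C E.
That puts D below C.
D up to C is 10 semitones, a half step narrower than a major seventh, so the interval is minor.

minor 7th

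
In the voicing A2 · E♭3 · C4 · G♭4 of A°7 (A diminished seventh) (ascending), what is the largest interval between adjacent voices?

major sixth

Adjacent intervals: A2→E♭3 = diminished fifth; E♭3→C4 = major sixth; C4→G♭4 = diminished fifth.
The largest is E♭3 to C4, a major sixth (9 semitones).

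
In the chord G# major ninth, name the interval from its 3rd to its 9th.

minor 7th

Spelling the chord: G#, B#, D#, F##, A#.
The 3rd is B# and the 9th is A#.
7 letter names make it a seventh; at 10 semitones (a half step narrower than major) the quality is minor.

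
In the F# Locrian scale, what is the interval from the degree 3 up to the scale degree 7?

F# locrian: F# G A B C D E.
Degree 3 = A; 7th degree = E.
From A to E is 7 semitones, exactly the perfect fifth.

perfect 5th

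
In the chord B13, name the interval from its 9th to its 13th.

Spelling the chord: B, D♯, F♯, A, C♯, G♯.
The 9th is C♯ and the 13th is G♯.
From C♯ to G♯ is 7 semitones, exactly the perfect fifth.

P5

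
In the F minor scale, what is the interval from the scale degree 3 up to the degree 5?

The scale runs F G Ab Bb C Db Eb.
The scale degree 3 is Ab and the scale degree 5 is C.
Ab up to C spans 3 letter names and 4 semitones — a major third.

major third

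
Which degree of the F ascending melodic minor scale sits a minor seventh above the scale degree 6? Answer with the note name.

C

The scale is F G Ab Bb C D E.
The scale degree 6 is D; a minor seventh above that is C — scale degree 5.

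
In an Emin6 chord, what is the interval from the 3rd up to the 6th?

augmented fourth

Spelling the chord: E, G, B, C#.
So we need the interval from G up to C#.
From G to C#: 6 semitones over a fourth = augmented.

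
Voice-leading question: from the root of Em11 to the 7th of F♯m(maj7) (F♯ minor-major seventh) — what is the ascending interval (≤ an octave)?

The root of Em11 is E; the 7th of F♯m(maj7) (F♯ minor-major seventh) is E♯.
1 letter names make it a unison; at 1 semitone (a half step wider than perfect) the quality is augmented.

augmented unison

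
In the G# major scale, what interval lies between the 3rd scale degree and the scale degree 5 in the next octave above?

minor tenth

Spelling the G# major scale: G# A# B# C# D# E# F##.
The 3rd scale degree is B# and the degree 5 (up an octave) is D#.
B# up to D# is 15 semitones, a half step narrower than a major tenth, so the interval is minor.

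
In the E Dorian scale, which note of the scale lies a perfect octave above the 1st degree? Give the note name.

The scale is E F# G A B C# D.
The 1st degree is E; a perfect octave above that is E — scale degree 1.

E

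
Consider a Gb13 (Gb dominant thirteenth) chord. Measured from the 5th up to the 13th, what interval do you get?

The chord tones of Gb13 are Gb–Bb–Db–Fb–Ab–Eb.
So we need the interval from Db up to Eb.
Counting 9 letters and 14 half steps from Db gives a major ninth.

major ninth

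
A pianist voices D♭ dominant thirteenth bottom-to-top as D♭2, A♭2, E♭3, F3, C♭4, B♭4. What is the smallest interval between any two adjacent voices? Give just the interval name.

M2

Adjacent intervals: D♭2→A♭2 = perfect fifth; A♭2→E♭3 = perfect fifth; E♭3→F3 = major second; F3→C♭4 = diminished fifth; C♭4→B♭4 = major seventh.
The smallest is E♭3 to F3, a major second (2 semitones).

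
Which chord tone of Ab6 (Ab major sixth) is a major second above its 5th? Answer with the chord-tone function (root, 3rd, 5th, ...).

Ab6 is spelled Ab–C–Eb–F.
The 5th is Eb. A major second above Eb is F.
F is the chord's 6th.

6th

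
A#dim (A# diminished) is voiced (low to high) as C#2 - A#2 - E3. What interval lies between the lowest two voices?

Those voices are C#2 and A#2.
From C# to A# is 9 semitones, exactly the major sixth.

major 6th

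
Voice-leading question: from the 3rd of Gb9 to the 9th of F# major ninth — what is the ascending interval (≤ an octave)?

The 3rd of Gb9 is Bb; the 9th of F# major ninth is G#.
From Bb to G#: 10 semitones over a sixth = augmented.

augmented sixth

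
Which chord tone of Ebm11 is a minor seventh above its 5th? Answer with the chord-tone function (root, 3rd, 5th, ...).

11th

Eb minor eleventh: Eb Gb Bb Db F Ab.
The 5th is Bb. A minor seventh above Bb is Ab.
Ab is the chord's 11th.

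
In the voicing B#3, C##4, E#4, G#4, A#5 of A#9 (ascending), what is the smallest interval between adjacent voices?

Adjacent intervals: B#3→C##4 = major second; C##4→E#4 = minor third; E#4→G#4 = minor third; G#4→A#5 = major ninth.
The smallest is B#3 to C##4, a major second (2 semitones).

major 2nd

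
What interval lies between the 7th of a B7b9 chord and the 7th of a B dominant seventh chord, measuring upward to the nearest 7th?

The 7th of B7b9 is A; the 7th of B dominant seventh is A.
Counting 1 letters and 0 half steps from A gives a perfect unison.

perfect unison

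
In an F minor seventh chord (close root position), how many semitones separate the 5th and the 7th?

The chord tones of F-7 are F Ab C Eb.
C to Eb is a minor third: 3 semitones.

3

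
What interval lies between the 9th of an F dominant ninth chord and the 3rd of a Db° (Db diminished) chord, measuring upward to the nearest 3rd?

The 9th of F dominant ninth is G; the 3rd of Db° (Db diminished) is Fb.
7 letter names make it a seventh; at 9 semitones (a whole step narrower than major) the quality is diminished.

diminished 7th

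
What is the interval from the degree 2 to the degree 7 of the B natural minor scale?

minor sixth

Spelling the B natural minor scale: B C# D E F# G A.
Degree 2 = C#; degree 7 = A.
C# up to A is 8 semitones, a half step narrower than a major sixth, so the interval is minor.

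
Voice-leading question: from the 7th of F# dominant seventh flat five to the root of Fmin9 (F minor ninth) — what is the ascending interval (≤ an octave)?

F# dominant seventh flat five has E as its 7th, and Fmin9 (F minor ninth) has F as its root.
E up to F is 1 semitone, a half step narrower than a major second, so the interval is minor.

m2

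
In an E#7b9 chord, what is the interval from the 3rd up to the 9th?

E#7b9: E#-G##-B#-D#-F#.
3rd = G##; 9th = F#.
From G## to F#: 9 semitones over a seventh = diminished.

diminished 7th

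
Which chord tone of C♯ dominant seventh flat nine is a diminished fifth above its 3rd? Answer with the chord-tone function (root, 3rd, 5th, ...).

7th

C♯7b9 is spelled C♯ E♯ G♯ B D.
The 3rd is E♯. A diminished fifth above E♯ is B.
B is the chord's 7th.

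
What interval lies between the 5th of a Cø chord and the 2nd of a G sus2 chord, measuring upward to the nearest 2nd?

augmented second

Cø has G♭ as its 5th, and G sus2 has A as its 2nd.
2 letter names make it a second; at 3 semitones (a half step wider than major) the quality is augmented.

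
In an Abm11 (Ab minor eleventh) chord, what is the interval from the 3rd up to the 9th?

Abm11 is spelled Ab-Cb-Eb-Gb-Bb-Db.
So we need the interval from Cb up to Bb.
Cb up to Bb spans 7 letter names and 11 semitones — a major seventh.

major seventh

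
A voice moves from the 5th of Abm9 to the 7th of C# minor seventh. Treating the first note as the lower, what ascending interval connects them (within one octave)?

augmented fifth

Abm9 has Eb as its 5th, and C# minor seventh has B as its 7th.
5 letter names make it a fifth; at 8 semitones (a half step wider than perfect) the quality is augmented.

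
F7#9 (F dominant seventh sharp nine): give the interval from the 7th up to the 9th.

The chord tones of F7#9 are F, A, C, Eb, G#.
So we need the interval from Eb up to G#.
3 letter names make it a third; at 5 semitones (a half step wider than major) the quality is augmented.

augmented third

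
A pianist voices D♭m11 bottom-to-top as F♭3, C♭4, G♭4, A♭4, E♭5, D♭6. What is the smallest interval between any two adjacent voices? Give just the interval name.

major second

Adjacent intervals: F♭3→C♭4 = perfect fifth; C♭4→G♭4 = perfect fifth; G♭4→A♭4 = major second; A♭4→E♭5 = perfect fifth; E♭5→D♭6 = minor seventh.
The smallest is G♭4 to A♭4, a major second (2 semitones).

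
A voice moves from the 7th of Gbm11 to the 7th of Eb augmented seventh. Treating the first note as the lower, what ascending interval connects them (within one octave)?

major sixth

Gbm11 has Fb as its 7th, and Eb augmented seventh has Db as its 7th.
Counting 6 letters and 9 half steps from Fb gives a major sixth.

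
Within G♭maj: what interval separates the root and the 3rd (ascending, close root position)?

major third

Spelling the chord: G♭ B♭ D♭.
Root = G♭; 3rd = B♭.
G♭ up to B♭ spans 3 letter names and 4 semitones — a major third.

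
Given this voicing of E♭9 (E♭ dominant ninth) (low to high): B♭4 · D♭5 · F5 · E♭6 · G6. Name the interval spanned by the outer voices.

major thirteenth

The outer voices are B♭4 and G6.
From B♭ to G is 21 semitones, exactly the major thirteenth.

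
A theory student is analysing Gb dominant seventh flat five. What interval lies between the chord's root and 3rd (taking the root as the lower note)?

The chord tones of Gb dominant seventh flat five are Gb, Bb, Dbb, Fb.
That puts Gb below Bb.
Gb up to Bb spans 3 letter names and 4 semitones — a major third.

major 3rd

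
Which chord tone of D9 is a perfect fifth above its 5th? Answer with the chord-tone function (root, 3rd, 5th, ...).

9th

D dominant ninth: D-F#-A-C-E.
The 5th is A. A perfect fifth above A is E.
E is the chord's 9th.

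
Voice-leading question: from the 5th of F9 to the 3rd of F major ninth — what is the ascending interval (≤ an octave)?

major 6th

F9 has C as its 5th, and F major ninth has A as its 3rd.
From C to A is 9 semitones, exactly the major sixth.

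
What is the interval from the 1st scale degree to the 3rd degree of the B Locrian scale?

m3

B locrian: B C D E F G A.
1st scale degree = B; 3rd scale degree = D.
From B to D: 3 semitones over a third = minor.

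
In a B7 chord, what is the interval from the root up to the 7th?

The chord tones of B7 are B-D#-F#-A.
The root is B and the 7th is A.
7 letter names make it a seventh; at 10 semitones (a half step narrower than major) the quality is minor.

minor 7th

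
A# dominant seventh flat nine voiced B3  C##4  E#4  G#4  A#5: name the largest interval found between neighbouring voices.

Adjacent intervals: B3→C##4 = augmented second; C##4→E#4 = minor third; E#4→G#4 = minor third; G#4→A#5 = major ninth.
The largest is G#4 to A#5, a major ninth (14 semitones).

major ninth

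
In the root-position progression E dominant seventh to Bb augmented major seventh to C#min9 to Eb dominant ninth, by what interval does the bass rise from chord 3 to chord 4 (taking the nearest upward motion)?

The roots are C# and Eb.
From C# to Eb: 2 semitones over a third = diminished.

diminished 3rd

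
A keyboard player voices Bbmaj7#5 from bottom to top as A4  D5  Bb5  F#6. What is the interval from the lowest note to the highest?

major thirteenth

The outer voices are A4 and F#6.
From A to F# is 21 semitones, exactly the major thirteenth.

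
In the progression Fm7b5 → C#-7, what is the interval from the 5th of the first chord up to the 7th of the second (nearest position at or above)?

augmented seventh

The 5th of Fm7b5 is Cb; the 7th of C#-7 is B.
7 letter names make it a seventh; at 12 semitones (a half step wider than major) the quality is augmented.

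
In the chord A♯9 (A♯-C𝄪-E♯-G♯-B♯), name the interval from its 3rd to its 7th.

diminished fifth

The 3rd is C𝄪 and the 7th is G♯.
From C𝄪 to G♯: 6 semitones over a fifth = diminished.
That tritone between 3rd and 7th is what gives the dominant seventh its pull toward resolution.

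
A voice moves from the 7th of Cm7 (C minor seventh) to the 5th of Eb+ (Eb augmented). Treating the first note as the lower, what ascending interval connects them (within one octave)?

The 7th of Cm7 (C minor seventh) is Bb; the 5th of Eb+ (Eb augmented) is B.
From Bb to B: 1 semitone over a unison = augmented.

augmented unison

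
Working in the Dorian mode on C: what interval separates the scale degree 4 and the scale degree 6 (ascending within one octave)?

M3

C dorian: C D E♭ F G A B♭.
That puts F below A.
From F to A is 4 semitones, exactly the major third.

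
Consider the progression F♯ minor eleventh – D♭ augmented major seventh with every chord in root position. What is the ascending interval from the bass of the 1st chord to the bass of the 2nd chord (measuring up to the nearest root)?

diminished 6th

The roots are F♯ and D♭.
From F♯ to D♭: 7 semitones over a sixth = diminished.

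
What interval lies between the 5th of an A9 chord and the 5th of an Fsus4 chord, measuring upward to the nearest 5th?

minor sixth

A9 has E as its 5th, and Fsus4 has C as its 5th.
E up to C is 8 semitones, a half step narrower than a major sixth, so the interval is minor.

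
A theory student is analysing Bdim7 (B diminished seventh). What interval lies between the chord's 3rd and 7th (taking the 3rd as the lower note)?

Bdim7 is spelled B-D-F-Ab.
The 3rd is D and the 7th is Ab.
D up to Ab is 6 semitones, a half step narrower than a perfect fifth, so the interval is diminished.

diminished fifth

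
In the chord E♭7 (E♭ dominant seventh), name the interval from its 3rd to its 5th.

minor third

The chord tones of E♭ dominant seventh are E♭-G-B♭-D♭.
The 3rd is G and the 5th is B♭.
From G to B♭: 3 semitones over a third = minor.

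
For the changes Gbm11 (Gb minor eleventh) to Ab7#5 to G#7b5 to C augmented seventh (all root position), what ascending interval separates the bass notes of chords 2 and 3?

The roots are Ab and G#.
From Ab to G#: 12 semitones over a seventh = augmented.

augmented 7th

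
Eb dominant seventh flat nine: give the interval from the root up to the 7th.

Eb dominant seventh flat nine: Eb-G-Bb-Db-Fb.
So we need the interval from Eb up to Db.
Eb up to Db is 10 semitones, a half step narrower than a major seventh, so the interval is minor.

m7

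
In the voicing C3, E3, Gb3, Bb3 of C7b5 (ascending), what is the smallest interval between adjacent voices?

diminished third

Adjacent intervals: C3→E3 = major third; E3→Gb3 = diminished third; Gb3→Bb3 = major third.
The smallest is E3 to Gb3, a diminished third (2 semitones).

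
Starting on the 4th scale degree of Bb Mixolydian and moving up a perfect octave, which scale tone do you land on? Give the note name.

The scale is Bb C D Eb F G Ab.
The 4th scale degree is Eb; a perfect octave above that is Eb — scale degree 4.

Eb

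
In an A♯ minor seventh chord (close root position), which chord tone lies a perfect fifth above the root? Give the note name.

A♯min7 (A♯ minor seventh) is spelled A♯, C♯, E♯, G♯.
The root is A♯. A perfect fifth above A♯ is E♯.
E♯ is the chord's 5th.

E#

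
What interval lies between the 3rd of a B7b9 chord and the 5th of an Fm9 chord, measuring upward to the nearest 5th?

diminished seventh

The 3rd of B7b9 is D♯; the 5th of Fm9 is C.
From D♯ to C: 9 semitones over a seventh = diminished.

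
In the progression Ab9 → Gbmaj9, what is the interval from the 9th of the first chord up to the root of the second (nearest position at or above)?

The 9th of Ab9 is Bb; the root of Gbmaj9 is Gb.
Bb up to Gb is 8 semitones, a half step narrower than a major sixth, so the interval is minor.

minor sixth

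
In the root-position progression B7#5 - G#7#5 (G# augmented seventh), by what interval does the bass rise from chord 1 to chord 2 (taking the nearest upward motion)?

The roots are B and G#.
From B to G# is 9 semitones, exactly the major sixth.

M6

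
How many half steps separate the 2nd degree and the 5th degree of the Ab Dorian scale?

5

The scale is Ab Bb Cb Db Eb F Gb.
Bb up to Eb is a perfect fourth — 5 semitones.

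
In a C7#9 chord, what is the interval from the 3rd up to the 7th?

diminished fifth

C dominant seventh sharp nine: C–E–G–B♭–D♯.
That puts E below B♭.
E up to B♭ is 6 semitones, a half step narrower than a perfect fifth, so the interval is diminished.
This 3–7 tritone is the characteristic tension at the heart of the dominant sound.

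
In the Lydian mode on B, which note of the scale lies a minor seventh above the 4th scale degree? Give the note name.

D#

The scale is B C# D# E# F# G# A#.
The 4th scale degree is E#; a minor seventh above that is D# — scale degree 3.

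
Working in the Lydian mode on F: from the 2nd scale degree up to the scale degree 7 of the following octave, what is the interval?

Spelling the Lydian mode on F: F G A B C D E.
That puts G below E.
Counting 13 letters and 21 half steps from G gives a major thirteenth.

major 13th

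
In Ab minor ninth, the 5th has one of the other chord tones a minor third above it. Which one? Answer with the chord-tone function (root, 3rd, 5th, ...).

7th

Spelling the chord: Ab-Cb-Eb-Gb-Bb.
The 5th is Eb. A minor third above Eb is Gb.
Gb is the chord's 7th.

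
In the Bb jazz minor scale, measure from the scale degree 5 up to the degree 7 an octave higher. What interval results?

The scale runs Bb C Db Eb F G A.
Scale degree 5 = F; 7th scale degree (up an octave) = A.
From F to A is 16 semitones, exactly the major tenth.

major 10th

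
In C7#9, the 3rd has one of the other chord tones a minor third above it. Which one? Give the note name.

Spelling the chord: C–E–G–B♭–D♯.
The 3rd is E. A minor third above E is G.
G is the chord's 5th.

G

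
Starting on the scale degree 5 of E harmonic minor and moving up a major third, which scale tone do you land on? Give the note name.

D#

The scale is E F# G A B C D#.
The scale degree 5 is B; a major third above that is D# — scale degree 7.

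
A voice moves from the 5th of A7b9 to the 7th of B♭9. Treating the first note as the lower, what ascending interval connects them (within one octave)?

diminished fourth

The 5th of A7b9 is E; the 7th of B♭9 is A♭.
E up to A♭ is 4 semitones, a half step narrower than a perfect fourth, so the interval is diminished.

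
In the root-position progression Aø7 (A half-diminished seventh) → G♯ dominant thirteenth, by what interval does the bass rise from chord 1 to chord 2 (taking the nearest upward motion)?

The roots are A and G♯.
From A to G♯ is 11 semitones, exactly the major seventh.

major seventh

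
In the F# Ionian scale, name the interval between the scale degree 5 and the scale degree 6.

The scale runs F# G# A# B C# D# E#.
So we need the interval from C# up to D#.
C# up to D# spans 2 letter names and 2 semitones — a major second.

major 2nd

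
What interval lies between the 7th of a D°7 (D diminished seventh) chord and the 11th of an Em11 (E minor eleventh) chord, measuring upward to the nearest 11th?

A6

The 7th of D°7 (D diminished seventh) is C♭; the 11th of Em11 (E minor eleventh) is A.
C♭ up to A is 10 semitones, a half step wider than a major sixth, so the interval is augmented.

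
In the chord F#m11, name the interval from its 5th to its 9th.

Spelling the chord: F# A C# E G# B.
That puts C# below G#.
Counting 5 letters and 7 half steps from C# gives a perfect fifth.

P5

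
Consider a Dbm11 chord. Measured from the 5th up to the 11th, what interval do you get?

m7

The chord tones of Dbm11 are Db-Fb-Ab-Cb-Eb-Gb.
That puts Ab below Gb.
7 letter names make it a seventh; at 10 semitones (a half step narrower than major) the quality is minor.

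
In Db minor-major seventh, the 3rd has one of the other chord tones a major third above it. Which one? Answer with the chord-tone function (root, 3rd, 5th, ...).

5th

Db minor-major seventh: Db-Fb-Ab-C.
The 3rd is Fb. A major third above Fb is Ab.
Ab is the chord's 5th.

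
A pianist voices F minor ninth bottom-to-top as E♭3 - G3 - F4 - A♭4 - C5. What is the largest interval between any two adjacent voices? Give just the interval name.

minor seventh

Adjacent intervals: E♭3→G3 = major third; G3→F4 = minor seventh; F4→A♭4 = minor third; A♭4→C5 = major third.
The largest is G3 to F4, a minor seventh (10 semitones).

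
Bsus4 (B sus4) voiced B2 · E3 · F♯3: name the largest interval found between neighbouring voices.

P4

Adjacent intervals: B2→E3 = perfect fourth; E3→F♯3 = major second.
The largest is B2 to E3, a perfect fourth (5 semitones).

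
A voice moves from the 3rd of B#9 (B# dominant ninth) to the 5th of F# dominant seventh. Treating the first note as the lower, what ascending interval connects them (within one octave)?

B#9 (B# dominant ninth) has D## as its 3rd, and F# dominant seventh has C# as its 5th.
From D## to C#: 9 semitones over a seventh = diminished.

diminished 7th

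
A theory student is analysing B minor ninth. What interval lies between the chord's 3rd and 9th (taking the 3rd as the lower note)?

M7

B minor ninth is spelled B-D-F#-A-C#.
So we need the interval from D up to C#.
Counting 7 letters and 11 half steps from D gives a major seventh.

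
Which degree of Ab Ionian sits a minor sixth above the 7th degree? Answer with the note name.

Eb

The scale is Ab Bb C Db Eb F G.
The 7th degree is G; a minor sixth above that is Eb — scale degree 5.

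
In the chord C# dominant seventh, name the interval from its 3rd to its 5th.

minor third

C# dominant seventh: C#, E#, G#, B.
The 3rd is E# and the 5th is G#.
E# up to G# is 3 semitones, a half step narrower than a major third, so the interval is minor.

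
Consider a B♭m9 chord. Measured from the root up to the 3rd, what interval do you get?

Spelling the chord: B♭-D♭-F-A♭-C.
So we need the interval from B♭ up to D♭.
3 letter names make it a third; at 3 semitones (a half step narrower than major) the quality is minor.

minor third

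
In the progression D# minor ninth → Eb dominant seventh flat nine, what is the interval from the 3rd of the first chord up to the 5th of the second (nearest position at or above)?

diminished 4th

D# minor ninth has F# as its 3rd, and Eb dominant seventh flat nine has Bb as its 5th.
F# up to Bb is 4 semitones, a half step narrower than a perfect fourth, so the interval is diminished.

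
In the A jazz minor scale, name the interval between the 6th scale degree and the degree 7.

major second

A melodic minor: A B C D E F# G#.
That puts F# below G#.
Counting 2 letters and 2 half steps from F# gives a major second.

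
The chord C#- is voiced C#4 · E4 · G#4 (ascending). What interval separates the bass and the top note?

The outer voices are C#4 and G#4.
Counting 5 letters and 7 half steps from C# gives a perfect fifth.

P5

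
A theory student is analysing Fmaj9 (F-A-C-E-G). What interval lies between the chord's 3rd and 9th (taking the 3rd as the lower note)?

minor seventh

The 3rd is A and the 9th is G.
A up to G is 10 semitones, a half step narrower than a major seventh, so the interval is minor.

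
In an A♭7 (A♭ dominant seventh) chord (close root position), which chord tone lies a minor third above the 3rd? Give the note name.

Eb

The chord tones of A♭7 are A♭ C E♭ G♭.
The 3rd is C. A minor third above C is E♭.
E♭ is the chord's 5th.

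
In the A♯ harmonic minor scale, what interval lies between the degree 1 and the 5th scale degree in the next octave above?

perfect twelfth

The scale runs A♯ B♯ C♯ D♯ E♯ F♯ G𝄪.
The degree 1 is A♯ and the degree 5 (up an octave) is E♯.
From A♯ to E♯ is 19 semitones, exactly the perfect twelfth.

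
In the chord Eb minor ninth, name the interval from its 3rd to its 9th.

major seventh

Ebm9 is spelled Eb, Gb, Bb, Db, F.
The 3rd is Gb and the 9th is F.
Gb up to F spans 7 letter names and 11 semitones — a major seventh.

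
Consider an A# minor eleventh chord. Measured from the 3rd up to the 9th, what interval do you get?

major seventh

The chord tones of A#m11 are A#–C#–E#–G#–B#–D#.
The 3rd is C# and the 9th is B#.
From C# to B# is 11 semitones, exactly the major seventh.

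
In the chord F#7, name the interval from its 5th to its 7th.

minor third

F#7 (F# dominant seventh): F#, A#, C#, E.
So we need the interval from C# up to E.
From C# to E: 3 semitones over a third = minor.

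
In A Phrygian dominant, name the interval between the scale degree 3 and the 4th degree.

A phrygian dominant: A B♭ C♯ D E F G.
The scale degree 3 is C♯ and the 4th degree is D.
2 letter names make it a second; at 1 semitone (a half step narrower than major) the quality is minor.

minor second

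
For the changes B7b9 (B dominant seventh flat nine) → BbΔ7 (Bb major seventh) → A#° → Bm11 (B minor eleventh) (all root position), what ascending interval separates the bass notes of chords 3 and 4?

m2

The roots are A# and B.
A# up to B is 1 semitone, a half step narrower than a major second, so the interval is minor.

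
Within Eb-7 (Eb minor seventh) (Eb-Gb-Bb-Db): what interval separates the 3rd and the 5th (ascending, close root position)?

major 3rd

So we need the interval from Gb up to Bb.
Gb up to Bb spans 3 letter names and 4 semitones — a major third.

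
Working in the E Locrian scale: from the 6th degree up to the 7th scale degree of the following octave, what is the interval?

major ninth

E locrian: E F G A Bb C D.
So we need the interval from C up to D.
Counting 9 letters and 14 half steps from C gives a major ninth.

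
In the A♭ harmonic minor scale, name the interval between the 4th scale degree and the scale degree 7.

augmented fourth

Spelling the A♭ harmonic minor scale: A♭ B♭ C♭ D♭ E♭ F♭ G.
So we need the interval from D♭ up to G.
From D♭ to G: 6 semitones over a fourth = augmented.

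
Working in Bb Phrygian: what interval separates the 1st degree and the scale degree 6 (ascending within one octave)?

The scale runs Bb Cb Db Eb F Gb Ab.
1st degree = Bb; scale degree 6 = Gb.
From Bb to Gb: 8 semitones over a sixth = minor.

m6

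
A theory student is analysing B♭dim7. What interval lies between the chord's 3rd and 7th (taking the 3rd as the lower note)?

Spelling the chord: B♭, D♭, F♭, A𝄫.
So we need the interval from D♭ up to A𝄫.
From D♭ to A𝄫: 6 semitones over a fifth = diminished.

diminished 5th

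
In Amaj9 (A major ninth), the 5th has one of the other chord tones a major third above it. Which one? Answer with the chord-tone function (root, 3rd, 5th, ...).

Amaj9 (A major ninth) is spelled A, C#, E, G#, B.
The 5th is E. A major third above E is G#.
G# is the chord's 7th.

7th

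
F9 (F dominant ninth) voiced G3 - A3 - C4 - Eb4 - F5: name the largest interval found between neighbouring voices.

Adjacent intervals: G3→A3 = major second; A3→C4 = minor third; C4→Eb4 = minor third; Eb4→F5 = major ninth.
The largest is Eb4 to F5, a major ninth (14 semitones).

major ninth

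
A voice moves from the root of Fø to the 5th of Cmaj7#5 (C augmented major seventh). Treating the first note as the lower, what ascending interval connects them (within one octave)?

The root of Fø is F; the 5th of Cmaj7#5 (C augmented major seventh) is G♯.
F up to G♯ is 3 semitones, a half step wider than a major second, so the interval is augmented.

A2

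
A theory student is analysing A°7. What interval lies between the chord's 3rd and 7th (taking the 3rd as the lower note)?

Spelling the chord: A, C, E♭, G♭.
So we need the interval from C up to G♭.
From C to G♭: 6 semitones over a fifth = diminished.

diminished fifth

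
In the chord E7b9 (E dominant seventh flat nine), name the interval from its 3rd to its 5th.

minor third

E7b9 is spelled E–G♯–B–D–F.
That puts G♯ below B.
From G♯ to B: 3 semitones over a third = minor.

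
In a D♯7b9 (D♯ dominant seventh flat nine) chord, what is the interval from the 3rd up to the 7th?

diminished fifth

D♯7b9: D♯–F𝄪–A♯–C♯–E.
So we need the interval from F𝄪 up to C♯.
5 letter names make it a fifth; at 6 semitones (a half step narrower than perfect) the quality is diminished.
That tritone between 3rd and 7th is what gives the dominant seventh its pull toward resolution.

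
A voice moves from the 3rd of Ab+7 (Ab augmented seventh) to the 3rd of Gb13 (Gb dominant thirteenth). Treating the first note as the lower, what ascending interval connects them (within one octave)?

The 3rd of Ab+7 (Ab augmented seventh) is C; the 3rd of Gb13 (Gb dominant thirteenth) is Bb.
7 letter names make it a seventh; at 10 semitones (a half step narrower than major) the quality is minor.

minor seventh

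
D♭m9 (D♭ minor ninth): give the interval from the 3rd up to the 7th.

D♭ minor ninth: D♭–F♭–A♭–C♭–E♭.
That puts F♭ below C♭.
From F♭ to C♭ is 7 semitones, exactly the perfect fifth.

perfect fifth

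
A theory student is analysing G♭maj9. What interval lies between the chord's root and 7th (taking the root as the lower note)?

M7

G♭maj9 (G♭ major ninth): G♭-B♭-D♭-F-A♭.
Root = G♭; 7th = F.
G♭ up to F spans 7 letter names and 11 semitones — a major seventh.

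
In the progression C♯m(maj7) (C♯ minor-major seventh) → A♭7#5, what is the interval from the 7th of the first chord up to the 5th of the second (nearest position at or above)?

C♯m(maj7) (C♯ minor-major seventh) has B♯ as its 7th, and A♭7#5 has E as its 5th.
4 letter names make it a fourth; at 4 semitones (a half step narrower than perfect) the quality is diminished.

diminished fourth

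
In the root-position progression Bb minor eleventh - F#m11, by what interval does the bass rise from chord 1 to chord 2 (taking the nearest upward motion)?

The roots are Bb and F#.
From Bb to F#: 8 semitones over a fifth = augmented.

augmented fifth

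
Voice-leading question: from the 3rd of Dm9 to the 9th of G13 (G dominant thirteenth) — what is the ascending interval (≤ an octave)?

major third

Dm9 has F as its 3rd, and G13 (G dominant thirteenth) has A as its 9th.
From F to A is 4 semitones, exactly the major third.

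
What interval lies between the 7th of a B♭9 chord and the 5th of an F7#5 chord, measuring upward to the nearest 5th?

A3

The 7th of B♭9 is A♭; the 5th of F7#5 is C♯.
From A♭ to C♯: 5 semitones over a third = augmented.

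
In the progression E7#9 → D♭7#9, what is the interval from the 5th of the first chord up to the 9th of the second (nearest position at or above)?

The 5th of E7#9 is B; the 9th of D♭7#9 is E.
From B to E is 5 semitones, exactly the perfect fourth.

perfect fourth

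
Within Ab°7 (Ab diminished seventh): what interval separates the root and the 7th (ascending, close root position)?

diminished 7th

Abdim7: Ab-Cb-Ebb-Gbb.
So we need the interval from Ab up to Gbb.
7 letter names make it a seventh; at 9 semitones (a whole step narrower than major) the quality is diminished.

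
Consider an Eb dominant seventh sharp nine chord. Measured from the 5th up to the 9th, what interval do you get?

augmented 5th

Spelling the chord: Eb, G, Bb, Db, F#.
The 5th is Bb and the 9th is F#.
5 letter names make it a fifth; at 8 semitones (a half step wider than perfect) the quality is augmented.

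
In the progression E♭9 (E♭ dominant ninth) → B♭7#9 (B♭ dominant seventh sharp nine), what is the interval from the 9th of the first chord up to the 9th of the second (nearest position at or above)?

E♭9 (E♭ dominant ninth) has F as its 9th, and B♭7#9 (B♭ dominant seventh sharp nine) has C♯ as its 9th.
F up to C♯ is 8 semitones, a half step wider than a perfect fifth, so the interval is augmented.

augmented fifth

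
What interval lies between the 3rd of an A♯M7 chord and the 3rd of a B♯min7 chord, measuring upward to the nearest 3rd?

m2

A♯M7 has C𝄪 as its 3rd, and B♯min7 has D♯ as its 3rd.
C𝄪 up to D♯ is 1 semitone, a half step narrower than a major second, so the interval is minor.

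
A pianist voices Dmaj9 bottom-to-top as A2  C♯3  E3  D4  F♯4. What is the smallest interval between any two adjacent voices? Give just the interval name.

m3

Adjacent intervals: A2→C♯3 = major third; C♯3→E3 = minor third; E3→D4 = minor seventh; D4→F♯4 = major third.
The smallest is C♯3 to E3, a minor third (3 semitones).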